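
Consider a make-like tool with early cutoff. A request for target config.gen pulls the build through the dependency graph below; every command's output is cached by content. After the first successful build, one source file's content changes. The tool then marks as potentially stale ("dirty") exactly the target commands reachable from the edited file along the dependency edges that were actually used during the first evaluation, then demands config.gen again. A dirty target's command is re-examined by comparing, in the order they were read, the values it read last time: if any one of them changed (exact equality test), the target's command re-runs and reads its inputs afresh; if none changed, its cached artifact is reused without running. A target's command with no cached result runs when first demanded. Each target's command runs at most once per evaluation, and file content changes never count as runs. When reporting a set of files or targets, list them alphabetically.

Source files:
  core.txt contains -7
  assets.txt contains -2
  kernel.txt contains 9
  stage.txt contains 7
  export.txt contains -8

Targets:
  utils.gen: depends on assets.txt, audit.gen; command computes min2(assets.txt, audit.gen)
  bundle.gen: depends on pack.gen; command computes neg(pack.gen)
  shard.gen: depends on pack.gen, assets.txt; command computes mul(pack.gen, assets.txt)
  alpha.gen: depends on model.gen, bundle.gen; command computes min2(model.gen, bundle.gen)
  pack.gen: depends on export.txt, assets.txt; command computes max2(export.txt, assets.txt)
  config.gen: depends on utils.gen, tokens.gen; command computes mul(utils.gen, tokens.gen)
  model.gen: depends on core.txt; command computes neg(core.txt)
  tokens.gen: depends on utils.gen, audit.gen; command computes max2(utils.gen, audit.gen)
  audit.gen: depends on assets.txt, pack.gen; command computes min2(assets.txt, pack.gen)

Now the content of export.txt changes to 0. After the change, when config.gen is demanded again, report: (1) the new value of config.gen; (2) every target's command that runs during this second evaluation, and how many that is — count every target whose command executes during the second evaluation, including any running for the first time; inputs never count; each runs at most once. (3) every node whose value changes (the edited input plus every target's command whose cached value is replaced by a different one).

Demanding config.gen again yields 4.
2 target commands run: audit.gen, pack.gen.
The nodes whose values change: export.txt, pack.gen.
Note the absorption at audit.gen: it re-runs yet its value is the same, leaving the output's value untouched.

First demand of the output computes:
  pack.gen = max2(-8, -2) = -2
  audit.gen = min2(-2, -2) = -2
  utils.gen = min2(-2, -2) = -2
  tokens.gen = max2(-2, -2) = -2
  config.gen = mul(-2, -2) = 4

After the edit, cleaning proceeds:
  pack.gen: a read changed (export.txt -8->0) — executes, giving 0.
  audit.gen: a read changed (pack.gen -2->0) — executes, giving -2 — identical to its old value.
  utils.gen: dirty, but its reads are unchanged (assets.txt unchanged, audit.gen unchanged); cached -2 stands.
  tokens.gen: dirty, but its reads are unchanged (utils.gen unchanged, audit.gen unchanged); cached -2 stands.
  config.gen: dirty, but its reads are unchanged (utils.gen unchanged, tokens.gen unchanged); cached 4 stands.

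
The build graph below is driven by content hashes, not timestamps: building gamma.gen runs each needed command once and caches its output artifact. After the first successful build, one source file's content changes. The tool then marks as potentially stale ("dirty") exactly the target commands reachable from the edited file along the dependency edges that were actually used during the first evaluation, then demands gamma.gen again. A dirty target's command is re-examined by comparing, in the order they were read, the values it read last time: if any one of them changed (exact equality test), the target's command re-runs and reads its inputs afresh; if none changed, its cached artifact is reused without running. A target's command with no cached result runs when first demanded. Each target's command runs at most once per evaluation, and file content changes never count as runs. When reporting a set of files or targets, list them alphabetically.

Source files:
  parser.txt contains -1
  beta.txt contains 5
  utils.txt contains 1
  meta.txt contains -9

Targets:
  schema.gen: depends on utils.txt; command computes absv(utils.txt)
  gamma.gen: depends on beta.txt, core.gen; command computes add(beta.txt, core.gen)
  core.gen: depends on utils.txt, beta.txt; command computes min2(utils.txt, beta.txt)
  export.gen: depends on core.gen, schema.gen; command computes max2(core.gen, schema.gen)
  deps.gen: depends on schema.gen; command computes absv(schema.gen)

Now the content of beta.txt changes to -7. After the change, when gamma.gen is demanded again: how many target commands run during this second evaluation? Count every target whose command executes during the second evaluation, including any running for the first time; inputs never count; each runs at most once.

Run set: core.gen, gamma.gen (2 run).

Initial pass — values computed on the first demand:
  core.gen = min2(1, 5) = 1
  gamma.gen = add(5, 1) = 6

Second demand — change propagation:
  core.gen: re-runs because beta.txt 5->-7; new result -7.
  gamma.gen: re-runs because beta.txt 5->-7; core.gen 1->-7; new result -14.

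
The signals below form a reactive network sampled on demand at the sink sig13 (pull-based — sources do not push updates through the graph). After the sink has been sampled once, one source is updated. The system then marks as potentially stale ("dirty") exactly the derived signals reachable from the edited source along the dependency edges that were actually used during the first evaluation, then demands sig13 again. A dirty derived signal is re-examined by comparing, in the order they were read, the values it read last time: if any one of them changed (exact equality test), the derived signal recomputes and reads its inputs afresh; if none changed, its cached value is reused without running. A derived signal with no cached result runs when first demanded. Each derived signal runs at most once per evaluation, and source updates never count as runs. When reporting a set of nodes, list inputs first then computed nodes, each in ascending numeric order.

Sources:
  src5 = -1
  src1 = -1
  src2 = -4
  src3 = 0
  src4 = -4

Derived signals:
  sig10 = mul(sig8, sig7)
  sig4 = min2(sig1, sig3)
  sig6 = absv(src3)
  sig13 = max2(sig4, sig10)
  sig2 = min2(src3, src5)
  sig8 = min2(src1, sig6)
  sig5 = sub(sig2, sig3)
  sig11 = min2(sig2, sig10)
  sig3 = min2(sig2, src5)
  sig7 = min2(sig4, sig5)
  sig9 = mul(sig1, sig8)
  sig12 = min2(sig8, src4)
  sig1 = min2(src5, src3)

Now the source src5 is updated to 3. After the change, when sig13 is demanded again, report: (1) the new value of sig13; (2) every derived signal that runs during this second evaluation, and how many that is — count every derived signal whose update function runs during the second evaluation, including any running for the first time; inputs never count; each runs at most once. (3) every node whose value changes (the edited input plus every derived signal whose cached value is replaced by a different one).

sig13 now evaluates to 0.
Run set: sig1, sig2, sig3, sig4, sig5, sig7, sig10, sig13 (8 run).
Changed values: src5, sig1, sig2, sig3, sig4, sig7, sig10, sig13.

Initial pass — values computed on the first demand:
  sig1 = min2(-1, 0) = -1
  sig2 = min2(0, -1) = -1
  sig3 = min2(-1, -1) = -1
  sig4 = min2(-1, -1) = -1
  sig5 = sub(-1, -1) = 0
  sig6 = absv(0) = 0
  sig7 = min2(-1, 0) = -1
  sig8 = min2(-1, 0) = -1
  sig10 = mul(-1, -1) = 1
  sig13 = max2(-1, 1) = 1

Second demand — change propagation:
  sig1: re-runs because src5 -1->3; new result 0.
  sig2: re-runs because src5 -1->3; new result 0.
  sig3: re-runs because sig2 -1->0; src5 -1->3; new result 0.
  sig4: re-runs because sig1 -1->0; sig3 -1->0; new result 0.
  sig5: re-runs because sig2 -1->0; sig3 -1->0; new result 0 (unchanged).
  sig7: re-runs because sig4 -1->0; new result 0.
  sig10: re-runs because sig7 -1->0; new result 0.
  sig13: re-runs because sig4 -1->0; sig10 1->0; new result 0.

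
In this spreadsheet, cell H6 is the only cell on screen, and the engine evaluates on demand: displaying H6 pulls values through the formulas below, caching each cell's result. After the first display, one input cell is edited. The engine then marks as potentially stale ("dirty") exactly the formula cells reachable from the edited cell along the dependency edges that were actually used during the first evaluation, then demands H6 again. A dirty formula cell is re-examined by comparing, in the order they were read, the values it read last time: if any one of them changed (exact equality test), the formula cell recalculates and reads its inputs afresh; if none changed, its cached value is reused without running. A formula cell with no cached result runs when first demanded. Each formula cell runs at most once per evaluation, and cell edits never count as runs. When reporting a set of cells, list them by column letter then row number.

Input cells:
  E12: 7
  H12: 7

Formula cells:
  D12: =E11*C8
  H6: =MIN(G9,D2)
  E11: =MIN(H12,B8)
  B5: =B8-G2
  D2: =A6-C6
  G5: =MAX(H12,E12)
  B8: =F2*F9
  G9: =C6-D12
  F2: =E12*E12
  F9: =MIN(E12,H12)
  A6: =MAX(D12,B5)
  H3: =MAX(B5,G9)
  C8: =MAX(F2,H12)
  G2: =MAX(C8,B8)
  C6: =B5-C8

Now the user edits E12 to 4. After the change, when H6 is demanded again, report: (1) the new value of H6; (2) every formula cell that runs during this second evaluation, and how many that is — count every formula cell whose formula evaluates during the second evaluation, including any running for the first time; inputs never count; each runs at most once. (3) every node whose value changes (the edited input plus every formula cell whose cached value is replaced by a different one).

Initial pass — values computed on the first demand:
  F2 = 7 * 7 = 49
  C8 = MAX(49, 7) = 49
  F9 = MIN(7, 7) = 7
  B8 = 49 * 7 = 343
  E11 = MIN(7, 343) = 7
  D12 = 7 * 49 = 343
  G2 = MAX(49, 343) = 343
  B5 = 343 - 343 = 0
  A6 = MAX(343, 0) = 343
  C6 = 0 - 49 = -49
  D2 = 343 - -49 = 392
  G9 = -49 - 343 = -392
  H6 = MIN(-392, 392) = -392

Second demand — change propagation:
  F2: re-runs because E12 7->4; E12 7->4; new result 16.
  C8: re-runs because F2 49->16; new result 16.
  F9: re-runs because E12 7->4; new result 4.
  B8: re-runs because F2 49->16; F9 7->4; new result 64.
  E11: re-runs because B8 343->64; new result 7 (unchanged).
  D12: re-runs because C8 49->16; new result 112.
  G2: re-runs because C8 49->16; B8 343->64; new result 64.
  B5: re-runs because B8 343->64; G2 343->64; new result 0 (unchanged).
  A6: re-runs because D12 343->112; new result 112.
  C6: re-runs because C8 49->16; new result -16.
  D2: re-runs because A6 343->112; C6 -49->-16; new result 128.
  G9: re-runs because C6 -49->-16; D12 343->112; new result -128.
  H6: re-runs because G9 -392->-128; D2 392->128; new result -128.

H6 now evaluates to -128.
Run set: A6, B5, B8, C6, C8, D2, D12, E11, F2, F9, G2, G9, H6 (13 run).
Changed values: A6, B8, C6, C8, D2, D12, E12, F2, F9, G2, G9, H6.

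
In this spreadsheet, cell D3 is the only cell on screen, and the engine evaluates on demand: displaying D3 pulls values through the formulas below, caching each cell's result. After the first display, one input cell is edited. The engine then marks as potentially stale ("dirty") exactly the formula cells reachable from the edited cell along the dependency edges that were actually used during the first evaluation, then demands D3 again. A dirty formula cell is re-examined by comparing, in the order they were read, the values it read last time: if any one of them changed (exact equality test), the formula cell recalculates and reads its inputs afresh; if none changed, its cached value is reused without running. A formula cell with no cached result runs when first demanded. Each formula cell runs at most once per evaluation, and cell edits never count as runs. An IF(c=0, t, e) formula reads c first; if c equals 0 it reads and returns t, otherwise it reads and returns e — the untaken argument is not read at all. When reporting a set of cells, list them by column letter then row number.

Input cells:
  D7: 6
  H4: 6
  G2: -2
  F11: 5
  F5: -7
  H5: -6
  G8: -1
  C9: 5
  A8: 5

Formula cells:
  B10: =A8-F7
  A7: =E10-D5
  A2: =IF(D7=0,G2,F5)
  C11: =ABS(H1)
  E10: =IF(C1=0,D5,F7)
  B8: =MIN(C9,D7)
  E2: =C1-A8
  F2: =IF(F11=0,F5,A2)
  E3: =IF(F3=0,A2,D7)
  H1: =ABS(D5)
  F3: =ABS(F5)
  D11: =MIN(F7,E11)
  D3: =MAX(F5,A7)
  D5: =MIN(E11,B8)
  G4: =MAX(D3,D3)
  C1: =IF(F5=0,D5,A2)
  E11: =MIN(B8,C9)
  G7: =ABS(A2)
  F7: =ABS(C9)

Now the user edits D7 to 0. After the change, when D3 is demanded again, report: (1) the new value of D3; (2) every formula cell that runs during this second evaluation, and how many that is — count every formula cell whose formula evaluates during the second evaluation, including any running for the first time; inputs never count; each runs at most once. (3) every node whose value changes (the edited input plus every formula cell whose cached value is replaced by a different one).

D3 now evaluates to 5.
Run set: A2, A7, B8, C1, D3, D5, E10, E11 (8 run).
Changed values: A2, A7, B8, C1, D3, D5, D7, E11.

Initial pass — values computed on the first demand:
  A2 = IF(D7=0: D7=6 -> else branch F5) = -7
  B8 = MIN(5, 6) = 5
  E11 = MIN(5, 5) = 5
  D5 = MIN(5, 5) = 5
  C1 = IF(F5=0: F5=-7 -> else branch A2) = -7
  F7 = ABS(5) = 5
  E10 = IF(C1=0: C1=-7 -> else branch F7) = 5
  A7 = 5 - 5 = 0
  D3 = MAX(-7, 0) = 0

Second demand — change propagation:
  A2: re-runs because D7 6->0; new result -2.
  B8: re-runs because D7 6->0; new result 0.
  E11: re-runs because B8 5->0; new result 0.
  D5: re-runs because E11 5->0; B8 5->0; new result 0.
  C1: re-runs because A2 -7->-2; new result -2.
  E10: re-runs because C1 -7->-2; new result 5 (unchanged).
  A7: re-runs because D5 5->0; new result 5.
  D3: re-runs because A7 0->5; new result 5.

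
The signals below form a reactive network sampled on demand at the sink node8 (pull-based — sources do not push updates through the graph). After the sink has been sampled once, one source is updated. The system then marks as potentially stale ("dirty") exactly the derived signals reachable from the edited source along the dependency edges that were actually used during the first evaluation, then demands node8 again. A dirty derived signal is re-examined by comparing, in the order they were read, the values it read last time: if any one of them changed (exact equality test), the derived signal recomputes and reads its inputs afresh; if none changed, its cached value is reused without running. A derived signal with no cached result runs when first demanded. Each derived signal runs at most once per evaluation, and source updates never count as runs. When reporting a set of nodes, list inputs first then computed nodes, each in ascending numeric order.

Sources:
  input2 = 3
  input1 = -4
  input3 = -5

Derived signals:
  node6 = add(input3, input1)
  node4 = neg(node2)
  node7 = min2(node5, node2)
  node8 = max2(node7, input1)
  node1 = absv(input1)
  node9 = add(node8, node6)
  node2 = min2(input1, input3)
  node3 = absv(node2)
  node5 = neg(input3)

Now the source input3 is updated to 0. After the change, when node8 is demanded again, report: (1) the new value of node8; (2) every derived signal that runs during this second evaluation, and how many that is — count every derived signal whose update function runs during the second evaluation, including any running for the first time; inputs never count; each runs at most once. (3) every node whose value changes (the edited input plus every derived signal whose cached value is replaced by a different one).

Initial pass — values computed on the first demand:
  node2 = min2(-4, -5) = -5
  node5 = neg(-5) = 5
  node7 = min2(5, -5) = -5
  node8 = max2(-5, -4) = -4

Second demand — change propagation:
  node2: re-runs because input3 -5->0; new result -4.
  node5: re-runs because input3 -5->0; new result 0.
  node7: re-runs because node5 5->0; node2 -5->-4; new result -4.
  node8: re-runs because node7 -5->-4; new result -4 (unchanged).

node8 now evaluates to -4.
Run set: node2, node5, node7, node8 (4 run).
Changed values: input3, node2, node5, node7.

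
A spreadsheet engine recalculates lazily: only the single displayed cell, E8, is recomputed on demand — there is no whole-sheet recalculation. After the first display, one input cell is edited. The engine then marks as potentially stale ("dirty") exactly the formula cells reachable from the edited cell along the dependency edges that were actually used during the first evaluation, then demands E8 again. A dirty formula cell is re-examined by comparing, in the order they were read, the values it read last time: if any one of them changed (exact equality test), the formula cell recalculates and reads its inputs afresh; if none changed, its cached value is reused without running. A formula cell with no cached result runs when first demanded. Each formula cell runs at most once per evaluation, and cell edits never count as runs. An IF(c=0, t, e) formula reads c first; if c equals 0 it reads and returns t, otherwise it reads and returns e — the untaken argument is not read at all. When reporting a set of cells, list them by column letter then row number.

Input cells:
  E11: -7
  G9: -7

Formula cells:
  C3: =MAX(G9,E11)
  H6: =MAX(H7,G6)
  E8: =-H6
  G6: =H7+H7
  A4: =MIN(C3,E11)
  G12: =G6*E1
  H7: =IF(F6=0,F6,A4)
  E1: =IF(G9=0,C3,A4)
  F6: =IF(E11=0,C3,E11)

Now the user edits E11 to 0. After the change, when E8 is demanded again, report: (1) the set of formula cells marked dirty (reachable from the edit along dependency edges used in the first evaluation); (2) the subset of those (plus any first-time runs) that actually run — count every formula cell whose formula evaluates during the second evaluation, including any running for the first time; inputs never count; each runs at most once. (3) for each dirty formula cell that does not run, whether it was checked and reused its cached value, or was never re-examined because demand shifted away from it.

Marked dirty: A4, C3, E8, F6, G6, H6, H7.
Formula cells that run: C3, E8, F6, G6, H6, H7 — 6 in total.
Never re-examined (demand shifted away): A4.
Key observation: a condition flipped, so demand moved to the other branch — A4 is never re-examined.

First evaluation (everything demanded from the output):
  C3 = MAX(-7, -7) = -7
  A4 = MIN(-7, -7) = -7
  F6 = IF(E11=0: E11=-7 -> else branch E11) = -7
  H7 = IF(F6=0: F6=-7 -> else branch A4) = -7
  G6 = -7 + -7 = -14
  H6 = MAX(-7, -14) = -7
  E8 = -(-7) = 7

Propagation after the edit:
  C3: runs — E11 -7->0; result 0.
  A4: marked dirty but never re-examined — demand shifted away from it.
  F6: runs — E11 -7->0; E11 -7->0; result 0.
  H7: runs — F6 -7->0; result 0.
  G6: runs — H7 -7->0; H7 -7->0; result 0.
  H6: runs — H7 -7->0; G6 -14->0; result 0.
  E8: runs — H6 -7->0; result 0.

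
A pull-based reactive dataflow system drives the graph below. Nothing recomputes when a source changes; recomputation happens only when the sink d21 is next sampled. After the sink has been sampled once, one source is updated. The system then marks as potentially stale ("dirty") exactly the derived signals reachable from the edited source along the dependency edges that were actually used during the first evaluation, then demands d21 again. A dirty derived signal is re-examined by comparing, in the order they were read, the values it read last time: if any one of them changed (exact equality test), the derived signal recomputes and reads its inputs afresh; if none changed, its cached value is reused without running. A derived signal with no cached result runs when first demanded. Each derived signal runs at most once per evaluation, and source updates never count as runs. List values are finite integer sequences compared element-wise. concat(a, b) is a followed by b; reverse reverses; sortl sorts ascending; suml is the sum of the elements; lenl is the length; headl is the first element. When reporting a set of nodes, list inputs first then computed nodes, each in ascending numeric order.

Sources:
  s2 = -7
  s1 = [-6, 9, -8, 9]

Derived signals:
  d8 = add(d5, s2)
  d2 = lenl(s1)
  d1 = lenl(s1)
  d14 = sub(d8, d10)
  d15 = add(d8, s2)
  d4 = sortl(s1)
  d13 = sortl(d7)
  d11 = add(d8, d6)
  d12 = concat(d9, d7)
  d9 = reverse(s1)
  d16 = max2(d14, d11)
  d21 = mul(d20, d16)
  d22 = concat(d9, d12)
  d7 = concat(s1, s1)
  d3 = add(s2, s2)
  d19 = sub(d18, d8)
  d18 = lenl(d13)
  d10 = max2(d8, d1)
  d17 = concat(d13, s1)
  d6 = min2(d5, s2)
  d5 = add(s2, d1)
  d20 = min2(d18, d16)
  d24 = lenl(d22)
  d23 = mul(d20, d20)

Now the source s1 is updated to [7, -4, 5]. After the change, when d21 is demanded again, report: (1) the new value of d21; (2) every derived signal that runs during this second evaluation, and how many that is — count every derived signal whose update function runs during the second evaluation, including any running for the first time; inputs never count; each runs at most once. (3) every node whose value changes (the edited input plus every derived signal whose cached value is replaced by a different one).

First evaluation (everything demanded from the output):
  d1 = lenl([-6, 9, -8, 9]) = 4
  d5 = add(-7, 4) = -3
  d6 = min2(-3, -7) = -7
  d7 = concat([-6, 9, -8, 9], [-6, 9, -8, 9]) = [-6, 9, -8, 9, -6, 9, -8, 9]
  d8 = add(-3, -7) = -10
  d10 = max2(-10, 4) = 4
  d11 = add(-10, -7) = -17
  d13 = sortl([-6, 9, -8, 9, -6, 9, -8, 9]) = [-8, -8, -6, -6, 9, 9, 9, 9]
  d14 = sub(-10, 4) = -14
  d16 = max2(-14, -17) = -14
  d18 = lenl([-8, -8, -6, -6, 9, 9, 9, 9]) = 8
  d20 = min2(8, -14) = -14
  d21 = mul(-14, -14) = 196

Propagation after the edit:
  d1: runs — s1 [-6, 9, -8, 9]->[7, -4, 5]; result 3.
  d5: runs — d1 4->3; result -4.
  d6: runs — d5 -3->-4; result -7 (same value as before).
  d7: runs — s1 [-6, 9, -8, 9]->[7, -4, 5]; s1 [-6, 9, -8, 9]->[7, -4, 5]; result [7, -4, 5, 7, -4, 5].
  d8: runs — d5 -3->-4; result -11.
  d10: runs — d8 -10->-11; d1 4->3; result 3.
  d11: runs — d8 -10->-11; result -18.
  d13: runs — d7 [-6, 9, -8, 9, -6, 9, -8, 9]->[7, -4, 5, 7, -4, 5]; result [-4, -4, 5, 5, 7, 7].
  d14: runs — d8 -10->-11; d10 4->3; result -14 (same value as before).
  d16: runs — d11 -17->-18; result -14 (same value as before).
  d18: runs — d13 [-8, -8, -6, -6, 9, 9, 9, 9]->[-4, -4, 5, 5, 7, 7]; result 6.
  d20: runs — d18 8->6; result -14 (same value as before).
  d21: checked — values it read are unchanged (d20 unchanged, d16 unchanged); reused cached 196 without running.

Key observation: the cutoff stops propagation at d21 — its inputs' values are unchanged, so it reuses its cache.

New value of d21: 196.
Derived signals that run: d1, d5, d6, d7, d8, d10, d11, d13, d14, d16, d18, d20 — 12 in total.
Values that change: s1, d1, d5, d7, d8, d10, d11, d13, d18.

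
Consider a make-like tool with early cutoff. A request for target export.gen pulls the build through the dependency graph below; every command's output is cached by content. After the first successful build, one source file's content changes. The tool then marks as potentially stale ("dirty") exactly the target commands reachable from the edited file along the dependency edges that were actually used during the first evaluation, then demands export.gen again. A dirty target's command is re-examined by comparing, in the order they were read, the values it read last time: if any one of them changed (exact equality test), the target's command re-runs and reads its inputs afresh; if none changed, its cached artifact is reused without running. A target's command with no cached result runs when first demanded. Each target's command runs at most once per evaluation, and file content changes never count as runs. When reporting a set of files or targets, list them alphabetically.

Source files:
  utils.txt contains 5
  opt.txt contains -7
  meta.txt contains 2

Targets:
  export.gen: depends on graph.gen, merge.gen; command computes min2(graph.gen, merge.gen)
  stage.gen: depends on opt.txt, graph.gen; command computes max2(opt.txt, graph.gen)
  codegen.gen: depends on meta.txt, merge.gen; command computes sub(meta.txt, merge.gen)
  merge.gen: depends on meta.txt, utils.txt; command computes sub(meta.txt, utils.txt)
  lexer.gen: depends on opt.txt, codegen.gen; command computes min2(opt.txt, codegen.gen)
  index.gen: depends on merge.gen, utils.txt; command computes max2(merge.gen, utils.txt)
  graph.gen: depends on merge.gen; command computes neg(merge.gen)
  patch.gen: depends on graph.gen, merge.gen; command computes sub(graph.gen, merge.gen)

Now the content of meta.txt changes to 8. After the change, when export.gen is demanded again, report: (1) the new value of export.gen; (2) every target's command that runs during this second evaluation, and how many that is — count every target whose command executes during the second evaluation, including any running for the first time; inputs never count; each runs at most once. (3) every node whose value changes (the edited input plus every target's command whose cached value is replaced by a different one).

First demand of the output computes:
  merge.gen = sub(2, 5) = -3
  graph.gen = neg(-3) = 3
  export.gen = min2(3, -3) = -3

After the edit, cleaning proceeds:
  merge.gen: a read changed (meta.txt 2->8) — executes, giving 3.
  graph.gen: a read changed (merge.gen -3->3) — executes, giving -3.
  export.gen: a read changed (graph.gen 3->-3; merge.gen -3->3) — executes, giving -3 — identical to its old value.

Demanding export.gen again yields -3.
3 target commands run: export.gen, graph.gen, merge.gen.
The nodes whose values change: graph.gen, merge.gen, meta.txt.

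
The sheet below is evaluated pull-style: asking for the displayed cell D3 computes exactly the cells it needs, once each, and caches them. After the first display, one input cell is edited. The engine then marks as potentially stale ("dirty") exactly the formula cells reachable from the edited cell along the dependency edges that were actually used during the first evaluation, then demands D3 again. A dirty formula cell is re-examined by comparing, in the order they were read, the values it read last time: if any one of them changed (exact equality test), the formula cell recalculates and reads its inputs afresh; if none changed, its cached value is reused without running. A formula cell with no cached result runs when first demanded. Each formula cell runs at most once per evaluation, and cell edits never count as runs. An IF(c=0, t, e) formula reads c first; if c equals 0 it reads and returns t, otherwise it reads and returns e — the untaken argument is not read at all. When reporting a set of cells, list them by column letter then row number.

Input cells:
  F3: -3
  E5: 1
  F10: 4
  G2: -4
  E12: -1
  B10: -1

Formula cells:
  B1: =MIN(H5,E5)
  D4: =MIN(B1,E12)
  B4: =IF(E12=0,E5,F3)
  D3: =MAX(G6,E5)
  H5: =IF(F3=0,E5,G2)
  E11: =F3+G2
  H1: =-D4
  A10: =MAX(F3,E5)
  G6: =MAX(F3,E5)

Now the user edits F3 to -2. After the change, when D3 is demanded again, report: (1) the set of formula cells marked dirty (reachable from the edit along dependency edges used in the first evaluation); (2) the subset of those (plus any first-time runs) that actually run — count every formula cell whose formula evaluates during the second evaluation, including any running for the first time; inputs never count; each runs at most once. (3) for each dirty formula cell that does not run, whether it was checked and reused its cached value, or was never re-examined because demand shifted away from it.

First demand of the output computes:
  G6 = MAX(-3, 1) = 1
  D3 = MAX(1, 1) = 1

After the edit, cleaning proceeds:
  G6: a read changed (F3 -3->-2) — executes, giving 1 — identical to its old value.
  D3: dirty, but its reads are unchanged (G6 unchanged, E5 unchanged); cached 1 stands.

Note the absorption at G6: it re-runs yet its value is the same, leaving the output's value untouched.

The edit dirties: D3, G6.
1 formula cells run: G6.
Cache hits after checking: D3.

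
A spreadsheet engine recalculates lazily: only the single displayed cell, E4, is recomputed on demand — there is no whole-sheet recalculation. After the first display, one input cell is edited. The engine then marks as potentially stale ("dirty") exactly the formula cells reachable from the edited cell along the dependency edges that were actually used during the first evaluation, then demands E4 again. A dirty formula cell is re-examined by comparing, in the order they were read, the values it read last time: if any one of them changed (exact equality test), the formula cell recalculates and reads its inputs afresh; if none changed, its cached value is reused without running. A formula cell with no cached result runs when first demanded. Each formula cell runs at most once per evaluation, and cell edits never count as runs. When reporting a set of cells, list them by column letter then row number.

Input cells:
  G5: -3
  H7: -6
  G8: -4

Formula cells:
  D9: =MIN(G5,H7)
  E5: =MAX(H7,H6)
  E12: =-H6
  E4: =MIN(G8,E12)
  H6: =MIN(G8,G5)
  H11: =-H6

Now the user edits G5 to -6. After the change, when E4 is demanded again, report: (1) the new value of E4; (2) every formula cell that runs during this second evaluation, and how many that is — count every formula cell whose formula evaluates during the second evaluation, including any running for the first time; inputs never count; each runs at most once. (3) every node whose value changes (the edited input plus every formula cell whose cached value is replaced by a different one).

New value of E4: -4.
Formula cells that run: E4, E12, H6 — 3 in total.
Values that change: E12, G5, H6.

First evaluation (everything demanded from the output):
  H6 = MIN(-4, -3) = -4
  E12 = -(-4) = 4
  E4 = MIN(-4, 4) = -4

Propagation after the edit:
  H6: runs — G5 -3->-6; result -6.
  E12: runs — H6 -4->-6; result 6.
  E4: runs — E12 4->6; result -4 (same value as before).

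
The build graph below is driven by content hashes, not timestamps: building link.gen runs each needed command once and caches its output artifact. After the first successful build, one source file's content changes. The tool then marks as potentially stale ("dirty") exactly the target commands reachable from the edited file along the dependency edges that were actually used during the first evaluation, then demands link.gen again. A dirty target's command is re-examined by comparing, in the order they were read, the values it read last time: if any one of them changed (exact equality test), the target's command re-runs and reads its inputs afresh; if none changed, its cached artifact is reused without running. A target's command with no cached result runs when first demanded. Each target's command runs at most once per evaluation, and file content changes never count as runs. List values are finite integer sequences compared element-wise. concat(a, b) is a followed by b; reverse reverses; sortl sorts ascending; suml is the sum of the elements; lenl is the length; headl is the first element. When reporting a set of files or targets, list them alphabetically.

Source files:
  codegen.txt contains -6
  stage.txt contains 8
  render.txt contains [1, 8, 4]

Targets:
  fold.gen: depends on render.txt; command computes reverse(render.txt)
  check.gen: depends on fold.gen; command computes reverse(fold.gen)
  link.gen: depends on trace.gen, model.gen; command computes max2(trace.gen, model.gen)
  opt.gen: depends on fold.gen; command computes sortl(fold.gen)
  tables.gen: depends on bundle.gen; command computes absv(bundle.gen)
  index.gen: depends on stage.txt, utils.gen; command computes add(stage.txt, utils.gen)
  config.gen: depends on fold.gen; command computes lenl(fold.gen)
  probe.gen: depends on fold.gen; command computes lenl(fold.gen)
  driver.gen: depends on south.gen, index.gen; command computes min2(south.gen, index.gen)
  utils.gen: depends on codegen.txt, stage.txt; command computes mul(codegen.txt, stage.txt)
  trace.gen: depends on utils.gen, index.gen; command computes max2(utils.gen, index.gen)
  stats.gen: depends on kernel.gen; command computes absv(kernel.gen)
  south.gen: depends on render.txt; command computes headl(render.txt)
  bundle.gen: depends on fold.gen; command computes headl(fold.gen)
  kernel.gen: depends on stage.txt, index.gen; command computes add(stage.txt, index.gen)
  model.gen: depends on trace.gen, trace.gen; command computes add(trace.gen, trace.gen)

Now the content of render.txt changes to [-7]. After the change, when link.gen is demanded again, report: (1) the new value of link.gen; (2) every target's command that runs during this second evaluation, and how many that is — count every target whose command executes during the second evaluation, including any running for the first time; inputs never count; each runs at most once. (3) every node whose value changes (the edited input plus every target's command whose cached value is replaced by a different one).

link.gen now evaluates to -40.
Run set: none (0 run).
Changed values: render.txt.
The important point: nothing the output needs ever reads render.txt, so the edit is invisible to it.

Initial pass — values computed on the first demand:
  utils.gen = mul(-6, 8) = -48
  index.gen = add(8, -48) = -40
  trace.gen = max2(-48, -40) = -40
  model.gen = add(-40, -40) = -80
  link.gen = max2(-40, -80) = -40

Second demand — change propagation:
  no demanded computation ever read render.txt, so the edit dirties nothing and nothing runs.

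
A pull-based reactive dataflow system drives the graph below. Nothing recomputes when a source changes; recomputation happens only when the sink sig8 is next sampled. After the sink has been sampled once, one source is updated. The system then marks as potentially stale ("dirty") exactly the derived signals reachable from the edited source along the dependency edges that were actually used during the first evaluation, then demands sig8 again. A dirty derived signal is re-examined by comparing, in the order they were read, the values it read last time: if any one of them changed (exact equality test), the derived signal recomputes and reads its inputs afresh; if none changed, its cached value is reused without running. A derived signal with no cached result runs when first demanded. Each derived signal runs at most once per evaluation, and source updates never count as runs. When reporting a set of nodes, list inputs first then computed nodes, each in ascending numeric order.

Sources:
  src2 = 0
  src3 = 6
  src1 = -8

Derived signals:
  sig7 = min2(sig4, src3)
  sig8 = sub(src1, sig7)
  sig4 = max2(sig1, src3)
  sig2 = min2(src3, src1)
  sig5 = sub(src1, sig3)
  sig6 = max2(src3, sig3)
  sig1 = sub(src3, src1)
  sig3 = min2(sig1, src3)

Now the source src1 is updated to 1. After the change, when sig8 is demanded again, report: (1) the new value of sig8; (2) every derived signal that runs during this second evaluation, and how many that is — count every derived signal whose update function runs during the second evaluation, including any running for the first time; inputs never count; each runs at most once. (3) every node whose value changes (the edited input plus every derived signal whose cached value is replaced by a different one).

New value of sig8: -5.
Derived signals that run: sig1, sig4, sig7, sig8 — 4 in total.
Values that change: src1, sig1, sig4, sig8.

First evaluation (everything demanded from the output):
  sig1 = sub(6, -8) = 14
  sig4 = max2(14, 6) = 14
  sig7 = min2(14, 6) = 6
  sig8 = sub(-8, 6) = -14

Propagation after the edit:
  sig1: runs — src1 -8->1; result 5.
  sig4: runs — sig1 14->5; result 6.
  sig7: runs — sig4 14->6; result 6 (same value as before).
  sig8: runs — src1 -8->1; result -5.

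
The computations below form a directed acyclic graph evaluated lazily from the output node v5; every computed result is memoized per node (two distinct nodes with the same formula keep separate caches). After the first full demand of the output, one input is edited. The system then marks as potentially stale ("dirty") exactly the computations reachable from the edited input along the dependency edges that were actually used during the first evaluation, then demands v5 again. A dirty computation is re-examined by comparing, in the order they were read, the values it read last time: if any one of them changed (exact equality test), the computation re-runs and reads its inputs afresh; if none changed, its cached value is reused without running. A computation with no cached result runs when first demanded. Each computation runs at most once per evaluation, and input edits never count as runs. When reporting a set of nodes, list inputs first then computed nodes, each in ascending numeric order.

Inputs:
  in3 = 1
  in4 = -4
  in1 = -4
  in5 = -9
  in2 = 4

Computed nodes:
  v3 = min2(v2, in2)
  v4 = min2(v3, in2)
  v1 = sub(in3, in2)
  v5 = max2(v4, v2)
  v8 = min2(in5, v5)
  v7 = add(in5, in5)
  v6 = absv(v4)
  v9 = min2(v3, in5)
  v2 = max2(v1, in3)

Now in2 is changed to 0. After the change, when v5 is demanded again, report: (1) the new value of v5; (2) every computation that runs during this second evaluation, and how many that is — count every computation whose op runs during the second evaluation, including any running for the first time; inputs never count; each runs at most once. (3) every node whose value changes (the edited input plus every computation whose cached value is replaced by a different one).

Demanding v5 again yields 1.
5 computations run: v1, v2, v3, v4, v5.
The nodes whose values change: in2, v1, v3, v4.

First demand of the output computes:
  v1 = sub(1, 4) = -3
  v2 = max2(-3, 1) = 1
  v3 = min2(1, 4) = 1
  v4 = min2(1, 4) = 1
  v5 = max2(1, 1) = 1

After the edit, cleaning proceeds:
  v1: a read changed (in2 4->0) — executes, giving 1.
  v2: a read changed (v1 -3->1) — executes, giving 1 — identical to its old value.
  v3: a read changed (in2 4->0) — executes, giving 0.
  v4: a read changed (v3 1->0; in2 4->0) — executes, giving 0.
  v5: a read changed (v4 1->0) — executes, giving 1 — identical to its old value.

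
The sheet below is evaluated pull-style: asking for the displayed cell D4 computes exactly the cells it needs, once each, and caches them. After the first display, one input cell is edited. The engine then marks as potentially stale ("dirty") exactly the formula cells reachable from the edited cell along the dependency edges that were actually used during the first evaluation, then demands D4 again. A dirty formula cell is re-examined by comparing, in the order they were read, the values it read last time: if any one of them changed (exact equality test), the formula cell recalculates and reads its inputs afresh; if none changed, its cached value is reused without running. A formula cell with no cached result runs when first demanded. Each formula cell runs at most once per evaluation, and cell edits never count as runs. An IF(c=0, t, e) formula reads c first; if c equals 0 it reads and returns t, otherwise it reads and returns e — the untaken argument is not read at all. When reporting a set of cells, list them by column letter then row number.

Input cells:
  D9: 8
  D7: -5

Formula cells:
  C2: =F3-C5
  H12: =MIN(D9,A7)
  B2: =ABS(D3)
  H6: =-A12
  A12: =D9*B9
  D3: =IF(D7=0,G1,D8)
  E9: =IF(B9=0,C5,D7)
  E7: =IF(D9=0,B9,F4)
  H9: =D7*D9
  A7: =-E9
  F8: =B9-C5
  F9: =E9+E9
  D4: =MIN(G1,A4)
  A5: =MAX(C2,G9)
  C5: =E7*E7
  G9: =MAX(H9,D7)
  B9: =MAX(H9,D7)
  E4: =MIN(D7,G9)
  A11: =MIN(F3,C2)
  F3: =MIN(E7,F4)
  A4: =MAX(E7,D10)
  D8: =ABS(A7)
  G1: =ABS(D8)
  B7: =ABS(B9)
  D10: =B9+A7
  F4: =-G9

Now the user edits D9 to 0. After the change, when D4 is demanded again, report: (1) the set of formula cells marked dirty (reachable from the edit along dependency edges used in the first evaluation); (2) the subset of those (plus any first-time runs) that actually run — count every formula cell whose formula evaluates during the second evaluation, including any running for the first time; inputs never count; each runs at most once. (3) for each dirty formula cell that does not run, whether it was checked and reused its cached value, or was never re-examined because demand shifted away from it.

First demand of the output computes:
  H9 = -5 * 8 = -40
  B9 = MAX(-40, -5) = -5
  E9 = IF(B9=0: B9=-5 -> else branch D7) = -5
  A7 = -(-5) = 5
  D8 = ABS(5) = 5
  D10 = -5 + 5 = 0
  G1 = ABS(5) = 5
  G9 = MAX(-40, -5) = -5
  F4 = -(-5) = 5
  E7 = IF(D9=0: D9=8 -> else branch F4) = 5
  A4 = MAX(5, 0) = 5
  D4 = MIN(5, 5) = 5

After the edit, cleaning proceeds:
  H9: a read changed (D9 8->0) — executes, giving 0.
  B9: a read changed (H9 -40->0) — executes, giving 0.
  G9: stays stale; no demand reaches it after the flip.
  F4: stays stale; no demand reaches it after the flip.
  E7: a read changed (D9 8->0) — executes, giving 0.
  C5: had never run; runs now, result 0.
  E9: a read changed (B9 -5->0) — executes, giving 0.
  A7: a read changed (E9 -5->0) — executes, giving 0.
  D8: a read changed (A7 5->0) — executes, giving 0.
  D10: a read changed (B9 -5->0; A7 5->0) — executes, giving 0 — identical to its old value.
  A4: a read changed (E7 5->0) — executes, giving 0.
  G1: a read changed (D8 5->0) — executes, giving 0.
  D4: a read changed (G1 5->0; A4 5->0) — executes, giving 0.

Note the branch switch — demand abandons F4, G9, which are never re-examined.

The edit dirties: A4, A7, B9, D4, D8, D10, E7, E9, F4, G1, G9, H9.
11 formula cells run: A4, A7, B9, C5, D4, D8, D10, E7, E9, G1, H9.
Unvisited dirty nodes (no longer demanded): F4, G9.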